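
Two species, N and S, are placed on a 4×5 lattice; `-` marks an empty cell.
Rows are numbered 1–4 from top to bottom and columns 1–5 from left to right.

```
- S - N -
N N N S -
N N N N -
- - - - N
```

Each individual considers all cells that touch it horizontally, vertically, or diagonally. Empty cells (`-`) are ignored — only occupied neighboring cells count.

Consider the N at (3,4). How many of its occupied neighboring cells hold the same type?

3

Occupied neighbors of (3,4): (2,3)=N, (2,4)=S, (3,3)=N, (4,5)=N.
Same type (N): 3 of 4.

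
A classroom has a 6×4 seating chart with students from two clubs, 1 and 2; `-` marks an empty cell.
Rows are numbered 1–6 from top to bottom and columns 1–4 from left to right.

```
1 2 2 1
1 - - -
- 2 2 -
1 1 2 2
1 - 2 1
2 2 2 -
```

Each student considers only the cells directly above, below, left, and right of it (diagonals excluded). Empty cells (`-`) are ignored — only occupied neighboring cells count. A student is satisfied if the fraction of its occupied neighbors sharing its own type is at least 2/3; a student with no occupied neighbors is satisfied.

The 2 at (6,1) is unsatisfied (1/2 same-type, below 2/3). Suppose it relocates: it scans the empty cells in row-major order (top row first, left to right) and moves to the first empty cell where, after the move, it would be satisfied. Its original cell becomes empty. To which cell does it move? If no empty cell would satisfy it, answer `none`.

Vacating (6,1). Empty cells in order:
  (2,2): 2/3 same-type → satisfied — stop here.

(2,2)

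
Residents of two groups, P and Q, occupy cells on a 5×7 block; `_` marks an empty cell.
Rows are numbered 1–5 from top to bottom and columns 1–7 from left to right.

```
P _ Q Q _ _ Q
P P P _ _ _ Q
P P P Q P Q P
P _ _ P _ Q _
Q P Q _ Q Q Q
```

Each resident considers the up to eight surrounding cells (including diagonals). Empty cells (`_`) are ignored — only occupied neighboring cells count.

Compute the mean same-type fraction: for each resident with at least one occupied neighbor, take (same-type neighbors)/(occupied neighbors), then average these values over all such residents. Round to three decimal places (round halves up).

Row 1: (1,1)P 2/2 · (1,3)Q 1/3 · (1,4)Q 1/2 · (1,7)Q 1/1
Row 2: (2,1)P 4/4 · (2,2)P 6/7 · (2,3)P 3/6 · (2,7)Q 2/3
Row 3: (3,1)P 4/4 · (3,2)P 6/6 · (3,3)P 4/5 · (3,4)Q 0/4 · (3,5)P 1/4 · (3,6)Q 2/4 · (3,7)P 0/3
Row 4: (4,1)P 3/4 · (4,4)P 2/5 · (4,6)Q 4/6
Row 5: (5,1)Q 0/2 · (5,2)P 1/3 · (5,3)Q 0/2 · (5,5)Q 2/3 · (5,6)Q 3/3 · (5,7)Q 2/2
Sum over 24 residents: 2/2 + 1/3 + 1/2 + 1/1 + 4/4 + 6/7 + 3/6 + 2/3 + 4/4 + 6/6 + 4/5 + 0/4 + 1/4 + 2/4 + 0/3 + 3/4 + 2/5 + 4/6 + 0/2 + 1/3 + 0/2 + 2/3 + 3/3 + 2/2 = 2987/210; mean = 2987/210 ÷ 24 = 2987/5040 = 0.592658… → 0.593.

0.593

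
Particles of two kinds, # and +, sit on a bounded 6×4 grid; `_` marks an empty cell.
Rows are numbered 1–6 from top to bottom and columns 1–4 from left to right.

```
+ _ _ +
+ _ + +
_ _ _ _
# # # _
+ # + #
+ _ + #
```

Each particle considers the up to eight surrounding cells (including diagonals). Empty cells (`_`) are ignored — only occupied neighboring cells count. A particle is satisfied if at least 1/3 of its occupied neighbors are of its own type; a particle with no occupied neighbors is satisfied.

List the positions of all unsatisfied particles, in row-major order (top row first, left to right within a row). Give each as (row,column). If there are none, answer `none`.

Row 1: (1,1)+ 1/1 ok · (1,4)+ 2/2 ok
Row 2: (2,1)+ 1/1 ok · (2,3)+ 2/2 ok · (2,4)+ 2/2 ok
Row 4: (4,1)# 2/3 ok · (4,2)# 3/5 ok · (4,3)# 3/4 ok
Row 5: (5,1)+ 1/4 unhappy · (5,2)# 3/7 ok · (5,3)+ 1/6 unhappy · (5,4)# 2/4 ok
Row 6: (6,1)+ 1/2 ok · (6,3)+ 1/4 unhappy · (6,4)# 1/3 ok

(5,1), (5,3), (6,3)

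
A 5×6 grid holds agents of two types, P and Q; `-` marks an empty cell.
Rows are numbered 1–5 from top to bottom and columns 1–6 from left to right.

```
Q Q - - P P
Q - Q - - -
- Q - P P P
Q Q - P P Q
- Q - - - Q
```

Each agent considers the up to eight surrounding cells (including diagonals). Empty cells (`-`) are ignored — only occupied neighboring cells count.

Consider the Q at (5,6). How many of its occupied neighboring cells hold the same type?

Occupied neighbors of (5,6): (4,5)=P, (4,6)=Q.
Same type (Q): 1 of 2.

1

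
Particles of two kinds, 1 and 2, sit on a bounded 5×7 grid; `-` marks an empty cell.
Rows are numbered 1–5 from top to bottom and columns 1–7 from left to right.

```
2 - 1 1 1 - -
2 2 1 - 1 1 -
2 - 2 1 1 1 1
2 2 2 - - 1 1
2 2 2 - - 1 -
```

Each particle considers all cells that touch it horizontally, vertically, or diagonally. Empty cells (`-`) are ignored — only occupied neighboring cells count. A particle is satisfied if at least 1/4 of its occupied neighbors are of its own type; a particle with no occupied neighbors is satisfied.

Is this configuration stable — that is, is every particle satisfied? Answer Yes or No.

Row 1: (1,1)2 2/2 satisfied · (1,3)1 2/3 satisfied · (1,4)1 4/4 satisfied · (1,5)1 3/3 satisfied
Row 2: (2,1)2 3/3 satisfied · (2,2)2 4/6 satisfied · (2,3)1 3/5 satisfied · (2,5)1 6/6 satisfied · (2,6)1 5/5 satisfied
Row 3: (3,1)2 4/4 satisfied · (3,3)2 3/5 satisfied · (3,4)1 3/5 satisfied · (3,5)1 5/5 satisfied · (3,6)1 6/6 satisfied · (3,7)1 4/4 satisfied
Row 4: (4,1)2 4/4 satisfied · (4,2)2 7/7 satisfied · (4,3)2 4/5 satisfied · (4,6)1 5/5 satisfied · (4,7)1 4/4 satisfied
Row 5: (5,1)2 3/3 satisfied · (5,2)2 5/5 satisfied · (5,3)2 3/3 satisfied · (5,6)1 2/2 satisfied
All meet the threshold, so the configuration is stable.

Yes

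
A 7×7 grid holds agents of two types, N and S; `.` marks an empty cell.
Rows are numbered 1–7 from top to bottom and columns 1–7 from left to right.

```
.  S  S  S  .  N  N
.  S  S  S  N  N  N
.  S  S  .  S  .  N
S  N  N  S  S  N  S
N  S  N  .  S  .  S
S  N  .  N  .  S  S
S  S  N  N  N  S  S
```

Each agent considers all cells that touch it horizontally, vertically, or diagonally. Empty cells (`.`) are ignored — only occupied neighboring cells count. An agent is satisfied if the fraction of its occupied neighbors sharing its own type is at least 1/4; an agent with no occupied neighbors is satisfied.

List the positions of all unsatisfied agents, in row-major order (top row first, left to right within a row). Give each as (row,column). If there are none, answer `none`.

(1,2)S 3/3 ok
(1,3)S 5/5 ok
(1,4)S 3/4 ok
(1,6)N 4/4 ok
(1,7)N 3/3 ok
(2,2)S 5/5 ok
(2,3)S 7/7 ok
(2,4)S 5/6 ok
(2,5)N 2/5 ok
(2,6)N 5/6 ok
(2,7)N 4/4 ok
(3,2)S 4/6 ok
(3,3)S 5/7 ok
(3,5)S 3/6 ok
(3,7)N 3/4 ok
(4,1)S 2/4 ok
(4,2)N 3/7 ok
(4,3)N 2/6 ok
(4,4)S 4/6 ok
(4,5)S 3/4 ok
(4,6)N 1/6 unhappy
(4,7)S 1/3 ok
(5,1)N 2/5 ok
(5,2)S 2/7 ok
(5,3)N 4/6 ok
(5,5)S 3/5 ok
(5,7)S 3/4 ok
(6,1)S 3/5 ok
(6,2)N 3/7 ok
(6,4)N 4/5 ok
(6,6)S 5/6 ok
(6,7)S 4/4 ok
(7,1)S 2/3 ok
(7,2)S 2/4 ok
(7,3)N 3/4 ok
(7,4)N 3/3 ok
(7,5)N 2/4 ok
(7,6)S 3/4 ok
(7,7)S 3/3 ok

(4,6)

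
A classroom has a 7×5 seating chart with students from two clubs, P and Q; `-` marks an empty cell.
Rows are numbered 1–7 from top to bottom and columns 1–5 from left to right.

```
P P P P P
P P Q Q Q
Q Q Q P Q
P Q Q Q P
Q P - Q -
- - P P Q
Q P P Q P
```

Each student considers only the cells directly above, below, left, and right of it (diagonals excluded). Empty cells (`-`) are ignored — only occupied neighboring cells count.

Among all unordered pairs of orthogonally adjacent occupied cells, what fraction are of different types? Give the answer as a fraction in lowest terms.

Scan each occupied cell's neighbors to the right and below so each pair is counted once.
Row 1: P(1,1)–P(1,2)= P(1,1)–P(2,1)= P(1,2)–P(1,3)= P(1,2)–P(2,2)= P(1,3)–P(1,4)= P(1,3)–Q(2,3)≠ P(1,4)–P(1,5)= P(1,4)–Q(2,4)≠ P(1,5)–Q(2,5)≠  → 3/9 unlike.
Row 2: P(2,1)–P(2,2)= P(2,1)–Q(3,1)≠ P(2,2)–Q(2,3)≠ P(2,2)–Q(3,2)≠ Q(2,3)–Q(2,4)= Q(2,3)–Q(3,3)= Q(2,4)–Q(2,5)= Q(2,4)–P(3,4)≠ Q(2,5)–Q(3,5)=  → 4/9 unlike.
Row 3: Q(3,1)–Q(3,2)= Q(3,1)–P(4,1)≠ Q(3,2)–Q(3,3)= Q(3,2)–Q(4,2)= Q(3,3)–P(3,4)≠ Q(3,3)–Q(4,3)= P(3,4)–Q(3,5)≠ P(3,4)–Q(4,4)≠ Q(3,5)–P(4,5)≠  → 5/9 unlike.
Row 4: P(4,1)–Q(4,2)≠ P(4,1)–Q(5,1)≠ Q(4,2)–Q(4,3)= Q(4,2)–P(5,2)≠ Q(4,3)–Q(4,4)= Q(4,4)–P(4,5)≠ Q(4,4)–Q(5,4)=  → 4/7 unlike.
Row 5: Q(5,1)–P(5,2)≠ Q(5,4)–P(6,4)≠  → 2/2 unlike.
Row 6: P(6,3)–P(6,4)= P(6,3)–P(7,3)= P(6,4)–Q(6,5)≠ P(6,4)–Q(7,4)≠ Q(6,5)–P(7,5)≠  → 3/5 unlike.
Row 7: Q(7,1)–P(7,2)≠ P(7,2)–P(7,3)= P(7,3)–Q(7,4)≠ Q(7,4)–P(7,5)≠  → 3/4 unlike.
Total adjacent occupied pairs: 45; unlike-type pairs: 24.
24/45 reduces to 8/15.

8/15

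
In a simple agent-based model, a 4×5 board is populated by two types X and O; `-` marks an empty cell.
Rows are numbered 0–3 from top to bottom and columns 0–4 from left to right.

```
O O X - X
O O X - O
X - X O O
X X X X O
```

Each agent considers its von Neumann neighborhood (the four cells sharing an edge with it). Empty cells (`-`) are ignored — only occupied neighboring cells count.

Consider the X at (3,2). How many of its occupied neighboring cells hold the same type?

Occupied neighbors of (3,2): (2,2)=X, (3,1)=X, (3,3)=X.
Same type (X): 3 of 3.

3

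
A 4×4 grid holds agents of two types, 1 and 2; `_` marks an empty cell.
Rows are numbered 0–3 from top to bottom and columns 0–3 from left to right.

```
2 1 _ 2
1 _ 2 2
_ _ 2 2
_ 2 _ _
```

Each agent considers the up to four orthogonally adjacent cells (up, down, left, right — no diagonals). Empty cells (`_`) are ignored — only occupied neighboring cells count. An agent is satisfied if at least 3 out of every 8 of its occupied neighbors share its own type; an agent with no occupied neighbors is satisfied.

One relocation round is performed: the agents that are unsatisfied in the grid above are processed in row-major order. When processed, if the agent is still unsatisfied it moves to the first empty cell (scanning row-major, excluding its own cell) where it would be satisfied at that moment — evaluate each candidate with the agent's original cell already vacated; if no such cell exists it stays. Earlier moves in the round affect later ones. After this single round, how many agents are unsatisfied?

Initially unsatisfied (in order): (0,0), (0,1), (1,0).
  (0,0) → (0,2).
  (0,1) → (0,0).
  (1,0): now satisfied by earlier moves; stays.
Resulting grid:
1 _ 2 2
1 _ 2 2
_ _ 2 2
_ 2 _ _
All satisfied now.

0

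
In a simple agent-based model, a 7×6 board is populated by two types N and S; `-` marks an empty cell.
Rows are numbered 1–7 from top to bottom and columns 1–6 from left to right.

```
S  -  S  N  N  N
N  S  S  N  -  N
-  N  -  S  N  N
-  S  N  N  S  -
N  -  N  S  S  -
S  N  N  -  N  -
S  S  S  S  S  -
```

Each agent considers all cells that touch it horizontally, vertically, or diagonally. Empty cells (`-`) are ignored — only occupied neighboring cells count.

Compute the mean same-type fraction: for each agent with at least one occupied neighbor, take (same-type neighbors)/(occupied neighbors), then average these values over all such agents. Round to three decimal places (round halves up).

Row 1: (1,1)S 1/2 · (1,3)S 2/4 · (1,4)N 2/4 · (1,5)N 4/4 · (1,6)N 2/2
Row 2: (2,1)N 1/3 · (2,2)S 3/5 · (2,3)S 3/6 · (2,4)N 3/6 · (2,6)N 4/4
Row 3: (3,2)N 2/5 · (3,4)S 2/6 · (3,5)N 4/6 · (3,6)N 2/3
Row 4: (4,2)S 0/4 · (4,3)N 3/6 · (4,4)N 3/7 · (4,5)S 3/6
Row 5: (5,1)N 1/3 · (5,3)N 4/6 · (5,4)S 2/7 · (5,5)S 2/4
Row 6: (6,1)S 2/4 · (6,2)N 3/7 · (6,3)N 2/6 · (6,5)N 0/4
Row 7: (7,1)S 2/3 · (7,2)S 3/5 · (7,3)S 2/4 · (7,4)S 2/4 · (7,5)S 1/2
Sum over 31 agents: 1/2 + 2/4 + 2/4 + 4/4 + 2/2 + 1/3 + 3/5 + 3/6 + 3/6 + 4/4 + 2/5 + 2/6 + 4/6 + 2/3 + 0/4 + 3/6 + 3/7 + 3/6 + 1/3 + 4/6 + 2/7 + 2/4 + 2/4 + 3/7 + 2/6 + 0/4 + 2/3 + 3/5 + 2/4 + 2/4 + 1/2 = 551/35; mean = 551/35 ÷ 31 = 551/1085 = 0.507834… → 0.508.

0.508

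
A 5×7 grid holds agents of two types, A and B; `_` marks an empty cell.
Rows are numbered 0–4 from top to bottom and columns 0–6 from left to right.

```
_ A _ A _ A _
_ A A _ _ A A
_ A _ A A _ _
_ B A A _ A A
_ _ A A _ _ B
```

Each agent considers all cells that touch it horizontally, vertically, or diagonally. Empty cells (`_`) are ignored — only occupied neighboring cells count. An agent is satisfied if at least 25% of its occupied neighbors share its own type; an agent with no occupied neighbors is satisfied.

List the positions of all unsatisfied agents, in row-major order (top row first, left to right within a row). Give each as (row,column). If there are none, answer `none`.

Row 0: (0,1)A 2/2 ok · (0,3)A 1/1 ok · (0,5)A 2/2 ok
Row 1: (1,1)A 3/3 ok · (1,2)A 5/5 ok · (1,5)A 3/3 ok · (1,6)A 2/2 ok
Row 2: (2,1)A 3/4 ok · (2,3)A 4/4 ok · (2,4)A 4/4 ok
Row 3: (3,1)B 0/3 unhappy · (3,2)A 5/6 ok · (3,3)A 5/5 ok · (3,5)A 2/3 ok · (3,6)A 1/2 ok
Row 4: (4,2)A 3/4 ok · (4,3)A 3/3 ok · (4,6)B 0/2 unhappy

(3,1), (4,6)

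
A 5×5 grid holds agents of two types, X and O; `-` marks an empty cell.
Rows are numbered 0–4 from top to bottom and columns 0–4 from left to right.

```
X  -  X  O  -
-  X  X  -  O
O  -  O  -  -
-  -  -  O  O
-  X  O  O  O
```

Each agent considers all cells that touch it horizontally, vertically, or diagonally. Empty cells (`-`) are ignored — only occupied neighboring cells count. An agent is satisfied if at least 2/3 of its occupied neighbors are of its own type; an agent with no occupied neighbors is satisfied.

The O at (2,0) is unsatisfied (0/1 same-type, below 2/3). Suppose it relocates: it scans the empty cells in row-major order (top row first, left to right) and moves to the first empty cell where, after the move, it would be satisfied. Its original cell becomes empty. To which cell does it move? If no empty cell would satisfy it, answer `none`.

(0,4)

Vacating (2,0). Empty cells in order:
  (0,1): 0/4 same-type → still unsatisfied.
  (0,4): 2/2 same-type → satisfied — stop here.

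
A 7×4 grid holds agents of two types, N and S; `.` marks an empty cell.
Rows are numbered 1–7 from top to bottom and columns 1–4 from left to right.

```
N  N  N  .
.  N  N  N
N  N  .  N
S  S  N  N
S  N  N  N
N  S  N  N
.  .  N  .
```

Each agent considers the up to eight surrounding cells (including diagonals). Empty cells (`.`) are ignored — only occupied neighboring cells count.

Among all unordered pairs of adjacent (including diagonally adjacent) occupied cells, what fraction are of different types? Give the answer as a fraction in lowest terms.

Scan each occupied cell's neighbors to the right and below (and the two forward diagonals) so each pair is counted once.
Row 1: N(1,1)–N(1,2)= N(1,1)–N(2,2)= N(1,2)–N(1,3)= N(1,2)–N(2,2)= N(1,2)–N(2,3)= N(1,3)–N(2,3)= N(1,3)–N(2,4)= N(1,3)–N(2,2)=  → 0/8 unlike.
Row 2: N(2,2)–N(2,3)= N(2,2)–N(3,2)= N(2,2)–N(3,1)= N(2,3)–N(2,4)= N(2,3)–N(3,4)= N(2,3)–N(3,2)= N(2,4)–N(3,4)=  → 0/7 unlike.
Row 3: N(3,1)–N(3,2)= N(3,1)–S(4,1)≠ N(3,1)–S(4,2)≠ N(3,2)–S(4,2)≠ N(3,2)–N(4,3)= N(3,2)–S(4,1)≠ N(3,4)–N(4,4)= N(3,4)–N(4,3)=  → 4/8 unlike.
Row 4: S(4,1)–S(4,2)= S(4,1)–S(5,1)= S(4,1)–N(5,2)≠ S(4,2)–N(4,3)≠ S(4,2)–N(5,2)≠ S(4,2)–N(5,3)≠ S(4,2)–S(5,1)= N(4,3)–N(4,4)= N(4,3)–N(5,3)= N(4,3)–N(5,4)= N(4,3)–N(5,2)= N(4,4)–N(5,4)= N(4,4)–N(5,3)=  → 4/13 unlike.
Row 5: S(5,1)–N(5,2)≠ S(5,1)–N(6,1)≠ S(5,1)–S(6,2)= N(5,2)–N(5,3)= N(5,2)–S(6,2)≠ N(5,2)–N(6,3)= N(5,2)–N(6,1)= N(5,3)–N(5,4)= N(5,3)–N(6,3)= N(5,3)–N(6,4)= N(5,3)–S(6,2)≠ N(5,4)–N(6,4)= N(5,4)–N(6,3)=  → 4/13 unlike.
Row 6: N(6,1)–S(6,2)≠ S(6,2)–N(6,3)≠ S(6,2)–N(7,3)≠ N(6,3)–N(6,4)= N(6,3)–N(7,3)= N(6,4)–N(7,3)=  → 3/6 unlike.
Total adjacent occupied pairs: 55; unlike-type pairs: 15.
15/55 reduces to 3/11.

3/11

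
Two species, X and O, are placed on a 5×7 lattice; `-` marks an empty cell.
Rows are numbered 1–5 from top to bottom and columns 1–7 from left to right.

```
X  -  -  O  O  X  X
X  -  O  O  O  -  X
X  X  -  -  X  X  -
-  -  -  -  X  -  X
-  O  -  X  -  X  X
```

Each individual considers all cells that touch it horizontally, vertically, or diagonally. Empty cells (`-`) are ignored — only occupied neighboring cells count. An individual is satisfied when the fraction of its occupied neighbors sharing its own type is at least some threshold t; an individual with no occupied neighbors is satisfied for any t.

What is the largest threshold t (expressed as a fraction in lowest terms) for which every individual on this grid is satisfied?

(1,1)X 1/1
(1,4)O 4/4
(1,5)O 3/4
(1,6)X 2/4
(1,7)X 2/2
(2,1)X 3/3
(2,3)O 2/3
(2,4)O 4/5
(2,5)O 3/6
(2,7)X 3/3
(3,1)X 2/2
(3,2)X 2/3
(3,5)X 2/4
(3,6)X 4/5
(4,5)X 4/4
(4,7)X 3/3
(5,2)O — no occupied neighbors
(5,4)X 1/1
(5,6)X 3/3
(5,7)X 2/2
The smallest same-type fraction is 2/4 at (1,6), which reduces to 1/2. Any threshold above that leaves this individual unsatisfied.

1/2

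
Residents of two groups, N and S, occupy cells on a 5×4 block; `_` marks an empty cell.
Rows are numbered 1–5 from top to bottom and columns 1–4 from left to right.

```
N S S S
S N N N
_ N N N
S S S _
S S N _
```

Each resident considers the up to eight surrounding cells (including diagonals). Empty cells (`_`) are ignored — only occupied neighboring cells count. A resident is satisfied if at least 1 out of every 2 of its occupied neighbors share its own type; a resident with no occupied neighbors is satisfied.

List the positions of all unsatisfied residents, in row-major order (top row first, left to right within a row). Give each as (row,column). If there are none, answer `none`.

(1,1)N 1/3 unhappy
(1,2)S 2/5 unhappy
(1,3)S 2/5 unhappy
(1,4)S 1/3 unhappy
(2,1)S 1/4 unhappy
(2,2)N 4/7 ok
(2,3)N 5/8 ok
(2,4)N 3/5 ok
(3,2)N 3/7 unhappy
(3,3)N 5/7 ok
(3,4)N 3/4 ok
(4,1)S 3/4 ok
(4,2)S 4/7 ok
(4,3)S 2/6 unhappy
(5,1)S 3/3 ok
(5,2)S 4/5 ok
(5,3)N 0/3 unhappy

(1,1), (1,2), (1,3), (1,4), (2,1), (3,2), (4,3), (5,3)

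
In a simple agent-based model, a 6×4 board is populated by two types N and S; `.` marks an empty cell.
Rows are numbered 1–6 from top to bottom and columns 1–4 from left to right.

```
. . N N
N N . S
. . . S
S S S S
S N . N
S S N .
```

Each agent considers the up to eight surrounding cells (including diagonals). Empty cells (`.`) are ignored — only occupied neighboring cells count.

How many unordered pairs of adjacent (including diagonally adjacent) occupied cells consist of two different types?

Scan each occupied cell's neighbors to the right and below (and the two forward diagonals) so each pair is counted once.
Row 1: N(1,3)–N(1,4)= N(1,3)–S(2,4)≠ N(1,3)–N(2,2)= N(1,4)–S(2,4)≠  → 2/4 unlike.
Row 2: N(2,1)–N(2,2)= S(2,4)–S(3,4)=  → 0/2 unlike.
Row 3: S(3,4)–S(4,4)= S(3,4)–S(4,3)=  → 0/2 unlike.
Row 4: S(4,1)–S(4,2)= S(4,1)–S(5,1)= S(4,1)–N(5,2)≠ S(4,2)–S(4,3)= S(4,2)–N(5,2)≠ S(4,2)–S(5,1)= S(4,3)–S(4,4)= S(4,3)–N(5,4)≠ S(4,3)–N(5,2)≠ S(4,4)–N(5,4)≠  → 5/10 unlike.
Row 5: S(5,1)–N(5,2)≠ S(5,1)–S(6,1)= S(5,1)–S(6,2)= N(5,2)–S(6,2)≠ N(5,2)–N(6,3)= N(5,2)–S(6,1)≠ N(5,4)–N(6,3)=  → 3/7 unlike.
Row 6: S(6,1)–S(6,2)= S(6,2)–N(6,3)≠  → 1/2 unlike.
Total adjacent occupied pairs: 27; unlike-type pairs: 11.

11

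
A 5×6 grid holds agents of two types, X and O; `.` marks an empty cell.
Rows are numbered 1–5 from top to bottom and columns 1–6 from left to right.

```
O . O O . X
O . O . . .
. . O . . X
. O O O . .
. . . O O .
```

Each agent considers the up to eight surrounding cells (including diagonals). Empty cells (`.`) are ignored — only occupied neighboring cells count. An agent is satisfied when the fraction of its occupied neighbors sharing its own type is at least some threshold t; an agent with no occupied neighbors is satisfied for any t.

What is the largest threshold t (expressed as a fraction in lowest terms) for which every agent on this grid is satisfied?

1/1

Row 1: (1,1)O 1/1 · (1,3)O 2/2 · (1,4)O 2/2 · (1,6)X — no occupied neighbors
Row 2: (2,1)O 1/1 · (2,3)O 3/3
Row 3: (3,3)O 4/4 · (3,6)X — no occupied neighbors
Row 4: (4,2)O 2/2 · (4,3)O 4/4 · (4,4)O 4/4
Row 5: (5,4)O 3/3 · (5,5)O 2/2
The smallest same-type fraction is 1/1 at (1,1), which reduces to 1/1. Any threshold above that leaves this agent unsatisfied.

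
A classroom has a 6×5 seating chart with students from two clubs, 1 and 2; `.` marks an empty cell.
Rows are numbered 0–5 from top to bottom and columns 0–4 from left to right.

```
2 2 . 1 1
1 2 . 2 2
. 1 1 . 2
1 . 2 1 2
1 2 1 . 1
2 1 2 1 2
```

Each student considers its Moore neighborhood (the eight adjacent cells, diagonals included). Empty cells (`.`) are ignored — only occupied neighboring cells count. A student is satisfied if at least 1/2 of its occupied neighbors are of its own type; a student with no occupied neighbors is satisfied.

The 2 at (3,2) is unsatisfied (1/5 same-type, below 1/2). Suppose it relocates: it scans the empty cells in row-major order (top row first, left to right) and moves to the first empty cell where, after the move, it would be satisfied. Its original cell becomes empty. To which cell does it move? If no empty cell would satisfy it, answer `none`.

(0,2)

Vacating (3,2). Empty cells in order:
  (0,2): 3/4 same-type → satisfied — stop here.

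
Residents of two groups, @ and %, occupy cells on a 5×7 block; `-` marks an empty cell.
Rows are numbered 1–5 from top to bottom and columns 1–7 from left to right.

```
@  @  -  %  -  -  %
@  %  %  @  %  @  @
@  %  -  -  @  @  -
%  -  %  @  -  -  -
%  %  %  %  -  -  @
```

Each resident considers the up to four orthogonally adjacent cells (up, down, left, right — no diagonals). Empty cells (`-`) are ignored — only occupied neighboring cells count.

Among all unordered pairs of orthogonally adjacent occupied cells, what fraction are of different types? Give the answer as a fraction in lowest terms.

12/25

Scan each occupied cell's neighbors to the right and below so each pair is counted once.
Row 1: @(1,1)–@(1,2)= @(1,1)–@(2,1)= @(1,2)–%(2,2)≠ %(1,4)–@(2,4)≠ %(1,7)–@(2,7)≠  → 3/5 unlike.
Row 2: @(2,1)–%(2,2)≠ @(2,1)–@(3,1)= %(2,2)–%(2,3)= %(2,2)–%(3,2)= %(2,3)–@(2,4)≠ @(2,4)–%(2,5)≠ %(2,5)–@(2,6)≠ %(2,5)–@(3,5)≠ @(2,6)–@(2,7)= @(2,6)–@(3,6)=  → 5/10 unlike.
Row 3: @(3,1)–%(3,2)≠ @(3,1)–%(4,1)≠ @(3,5)–@(3,6)=  → 2/3 unlike.
Row 4: %(4,1)–%(5,1)= %(4,3)–@(4,4)≠ %(4,3)–%(5,3)= @(4,4)–%(5,4)≠  → 2/4 unlike.
Row 5: %(5,1)–%(5,2)= %(5,2)–%(5,3)= %(5,3)–%(5,4)=  → 0/3 unlike.
Total adjacent occupied pairs: 25; unlike-type pairs: 12.
12/25 is already in lowest terms.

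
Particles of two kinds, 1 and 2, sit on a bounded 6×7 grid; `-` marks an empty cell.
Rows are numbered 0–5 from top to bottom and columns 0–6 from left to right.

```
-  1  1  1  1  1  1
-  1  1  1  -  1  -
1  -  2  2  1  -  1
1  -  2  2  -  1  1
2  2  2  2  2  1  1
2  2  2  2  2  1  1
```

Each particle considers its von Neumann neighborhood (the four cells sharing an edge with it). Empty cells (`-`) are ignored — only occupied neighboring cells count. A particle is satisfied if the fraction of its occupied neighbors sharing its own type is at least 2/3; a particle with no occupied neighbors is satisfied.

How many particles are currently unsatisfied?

3

(0,1)1 2/2 ok
(0,2)1 3/3 ok
(0,3)1 3/3 ok
(0,4)1 2/2 ok
(0,5)1 3/3 ok
(0,6)1 1/1 ok
(1,1)1 2/2 ok
(1,2)1 3/4 ok
(1,3)1 2/3 ok
(1,5)1 1/1 ok
(2,0)1 1/1 ok
(2,2)2 2/3 ok
(2,3)2 2/4 unhappy
(2,4)1 0/1 unhappy
(2,6)1 1/1 ok
(3,0)1 1/2 unhappy
(3,2)2 3/3 ok
(3,3)2 3/3 ok
(3,5)1 2/2 ok
(3,6)1 3/3 ok
(4,0)2 2/3 ok
(4,1)2 3/3 ok
(4,2)2 4/4 ok
(4,3)2 4/4 ok
(4,4)2 2/3 ok
(4,5)1 3/4 ok
(4,6)1 3/3 ok
(5,0)2 2/2 ok
(5,1)2 3/3 ok
(5,2)2 3/3 ok
(5,3)2 3/3 ok
(5,4)2 2/3 ok
(5,5)1 2/3 ok
(5,6)1 2/2 ok
Unsatisfied: (2,3), (2,4), (3,0) — 3 in total.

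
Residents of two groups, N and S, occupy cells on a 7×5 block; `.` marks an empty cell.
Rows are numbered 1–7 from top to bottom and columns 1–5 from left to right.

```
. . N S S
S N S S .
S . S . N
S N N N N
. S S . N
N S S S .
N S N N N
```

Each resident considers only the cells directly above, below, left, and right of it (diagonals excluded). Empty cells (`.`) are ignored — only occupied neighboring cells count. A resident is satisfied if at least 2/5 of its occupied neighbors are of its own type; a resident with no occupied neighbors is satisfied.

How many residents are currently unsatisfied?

5

(1,3)N 0/2 not
(1,4)S 2/3 satisfied
(1,5)S 1/1 satisfied
(2,1)S 1/2 satisfied
(2,2)N 0/2 not
(2,3)S 2/4 satisfied
(2,4)S 2/2 satisfied
(3,1)S 2/2 satisfied
(3,3)S 1/2 satisfied
(3,5)N 1/1 satisfied
(4,1)S 1/2 satisfied
(4,2)N 1/3 not
(4,3)N 2/4 satisfied
(4,4)N 2/2 satisfied
(4,5)N 3/3 satisfied
(5,2)S 2/3 satisfied
(5,3)S 2/3 satisfied
(5,5)N 1/1 satisfied
(6,1)N 1/2 satisfied
(6,2)S 3/4 satisfied
(6,3)S 3/4 satisfied
(6,4)S 1/2 satisfied
(7,1)N 1/2 satisfied
(7,2)S 1/3 not
(7,3)N 1/3 not
(7,4)N 2/3 satisfied
(7,5)N 1/1 satisfied
Unsatisfied: (1,3), (2,2), (4,2), (7,2), (7,3) — 5 in total.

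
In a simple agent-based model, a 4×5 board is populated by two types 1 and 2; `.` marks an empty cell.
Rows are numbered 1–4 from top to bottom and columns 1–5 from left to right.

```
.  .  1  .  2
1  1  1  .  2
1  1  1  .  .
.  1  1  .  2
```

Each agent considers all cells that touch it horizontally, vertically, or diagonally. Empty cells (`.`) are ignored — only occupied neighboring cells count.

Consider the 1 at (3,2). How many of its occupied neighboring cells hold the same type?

Occupied neighbors of (3,2): (2,1)=1, (2,2)=1, (2,3)=1, (3,1)=1, (3,3)=1, (4,2)=1, (4,3)=1.
Same type (1): 7 of 7.

7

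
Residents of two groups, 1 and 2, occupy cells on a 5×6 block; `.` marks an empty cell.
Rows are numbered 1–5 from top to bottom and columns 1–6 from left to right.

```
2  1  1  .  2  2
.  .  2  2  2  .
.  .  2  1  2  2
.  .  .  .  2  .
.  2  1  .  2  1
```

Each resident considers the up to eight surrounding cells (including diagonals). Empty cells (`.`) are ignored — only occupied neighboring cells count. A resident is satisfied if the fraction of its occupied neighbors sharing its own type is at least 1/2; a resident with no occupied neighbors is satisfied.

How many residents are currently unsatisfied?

Row 1: (1,1)2 0/1 ✗ · (1,2)1 1/3 ✗ · (1,3)1 1/3 ✗ · (1,5)2 3/3 ✓ · (1,6)2 2/2 ✓
Row 2: (2,3)2 2/5 ✗ · (2,4)2 5/7 ✓ · (2,5)2 5/6 ✓
Row 3: (3,3)2 2/3 ✓ · (3,4)1 0/6 ✗ · (3,5)2 4/5 ✓ · (3,6)2 3/3 ✓
Row 4: (4,5)2 3/5 ✓
Row 5: (5,2)2 0/1 ✗ · (5,3)1 0/1 ✗ · (5,5)2 1/2 ✓ · (5,6)1 0/2 ✗
Unsatisfied: (1,1), (1,2), (1,3), (2,3), (3,4), (5,2), (5,3), (5,6) — 8 in total.

8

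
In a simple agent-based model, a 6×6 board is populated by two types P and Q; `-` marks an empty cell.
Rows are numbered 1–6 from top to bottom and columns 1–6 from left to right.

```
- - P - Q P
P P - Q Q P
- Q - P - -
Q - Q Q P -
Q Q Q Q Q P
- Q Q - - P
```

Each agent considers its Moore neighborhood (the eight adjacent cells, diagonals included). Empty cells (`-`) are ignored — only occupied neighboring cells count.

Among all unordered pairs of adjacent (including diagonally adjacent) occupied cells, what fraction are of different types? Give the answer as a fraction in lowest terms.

Scan each occupied cell's neighbors to the right and below (and the two forward diagonals) so each pair is counted once.
Row 1: P(1,3)–Q(2,4)≠ P(1,3)–P(2,2)= Q(1,5)–P(1,6)≠ Q(1,5)–Q(2,5)= Q(1,5)–P(2,6)≠ Q(1,5)–Q(2,4)= P(1,6)–P(2,6)= P(1,6)–Q(2,5)≠  → 4/8 unlike.
Row 2: P(2,1)–P(2,2)= P(2,1)–Q(3,2)≠ P(2,2)–Q(3,2)≠ Q(2,4)–Q(2,5)= Q(2,4)–P(3,4)≠ Q(2,5)–P(2,6)≠ Q(2,5)–P(3,4)≠  → 5/7 unlike.
Row 3: Q(3,2)–Q(4,3)= Q(3,2)–Q(4,1)= P(3,4)–Q(4,4)≠ P(3,4)–P(4,5)= P(3,4)–Q(4,3)≠  → 2/5 unlike.
Row 4: Q(4,1)–Q(5,1)= Q(4,1)–Q(5,2)= Q(4,3)–Q(4,4)= Q(4,3)–Q(5,3)= Q(4,3)–Q(5,4)= Q(4,3)–Q(5,2)= Q(4,4)–P(4,5)≠ Q(4,4)–Q(5,4)= Q(4,4)–Q(5,5)= Q(4,4)–Q(5,3)= P(4,5)–Q(5,5)≠ P(4,5)–P(5,6)= P(4,5)–Q(5,4)≠  → 3/13 unlike.
Row 5: Q(5,1)–Q(5,2)= Q(5,1)–Q(6,2)= Q(5,2)–Q(5,3)= Q(5,2)–Q(6,2)= Q(5,2)–Q(6,3)= Q(5,3)–Q(5,4)= Q(5,3)–Q(6,3)= Q(5,3)–Q(6,2)= Q(5,4)–Q(5,5)= Q(5,4)–Q(6,3)= Q(5,5)–P(5,6)≠ Q(5,5)–P(6,6)≠ P(5,6)–P(6,6)=  → 2/13 unlike.
Row 6: Q(6,2)–Q(6,3)=  → 0/1 unlike.
Total adjacent occupied pairs: 47; unlike-type pairs: 16.
16/47 is already in lowest terms.

16/47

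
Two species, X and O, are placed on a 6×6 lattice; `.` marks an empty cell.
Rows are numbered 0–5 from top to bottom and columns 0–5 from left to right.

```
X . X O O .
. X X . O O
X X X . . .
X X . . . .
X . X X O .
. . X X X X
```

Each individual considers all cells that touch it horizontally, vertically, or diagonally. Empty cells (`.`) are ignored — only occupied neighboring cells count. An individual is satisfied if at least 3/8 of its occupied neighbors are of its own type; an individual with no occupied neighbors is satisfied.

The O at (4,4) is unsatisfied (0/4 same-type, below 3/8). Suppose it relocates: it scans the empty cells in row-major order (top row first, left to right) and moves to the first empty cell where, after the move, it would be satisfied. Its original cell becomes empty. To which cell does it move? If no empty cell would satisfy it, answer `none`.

(0,5)

Vacating (4,4). Empty cells in order:
  (0,1): 0/4 same-type → still unsatisfied.
  (0,5): 3/3 same-type → satisfied — stop here.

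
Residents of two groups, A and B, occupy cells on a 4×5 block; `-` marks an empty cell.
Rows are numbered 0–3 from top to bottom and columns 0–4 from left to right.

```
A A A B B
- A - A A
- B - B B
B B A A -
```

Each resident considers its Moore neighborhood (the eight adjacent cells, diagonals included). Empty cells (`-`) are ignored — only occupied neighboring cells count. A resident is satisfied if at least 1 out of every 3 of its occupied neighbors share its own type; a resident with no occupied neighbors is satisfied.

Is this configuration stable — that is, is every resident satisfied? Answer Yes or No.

No

Row 0: (0,0)A 2/2 ok · (0,1)A 3/3 ok · (0,2)A 3/4 ok · (0,3)B 1/4 unhappy · (0,4)B 1/3 ok
Row 1: (1,1)A 3/4 ok · (1,3)A 2/6 ok · (1,4)A 1/5 unhappy
Row 2: (2,1)B 2/4 ok · (2,3)B 1/5 unhappy · (2,4)B 1/4 unhappy
Row 3: (3,0)B 2/2 ok · (3,1)B 2/3 ok · (3,2)A 1/4 unhappy · (3,3)A 1/3 ok
For instance (0,3) has only 1/4 same-type neighbors, below 1/3.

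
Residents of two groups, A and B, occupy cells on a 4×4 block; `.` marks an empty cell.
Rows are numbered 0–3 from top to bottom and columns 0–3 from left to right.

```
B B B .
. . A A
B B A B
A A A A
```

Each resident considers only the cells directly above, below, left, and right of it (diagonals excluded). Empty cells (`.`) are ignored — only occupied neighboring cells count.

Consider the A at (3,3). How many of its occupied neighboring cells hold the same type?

1

Occupied neighbors of (3,3): (2,3)=B, (3,2)=A.
Same type (A): 1 of 2.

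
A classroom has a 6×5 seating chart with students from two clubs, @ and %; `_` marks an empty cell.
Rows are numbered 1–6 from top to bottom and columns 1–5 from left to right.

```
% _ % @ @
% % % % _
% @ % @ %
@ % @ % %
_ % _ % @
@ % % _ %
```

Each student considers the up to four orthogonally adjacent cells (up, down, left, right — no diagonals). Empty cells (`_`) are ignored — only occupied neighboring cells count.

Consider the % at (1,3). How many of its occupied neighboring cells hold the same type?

1

Occupied neighbors of (1,3): (2,3)=%, (1,4)=@.
Same type (%): 1 of 2.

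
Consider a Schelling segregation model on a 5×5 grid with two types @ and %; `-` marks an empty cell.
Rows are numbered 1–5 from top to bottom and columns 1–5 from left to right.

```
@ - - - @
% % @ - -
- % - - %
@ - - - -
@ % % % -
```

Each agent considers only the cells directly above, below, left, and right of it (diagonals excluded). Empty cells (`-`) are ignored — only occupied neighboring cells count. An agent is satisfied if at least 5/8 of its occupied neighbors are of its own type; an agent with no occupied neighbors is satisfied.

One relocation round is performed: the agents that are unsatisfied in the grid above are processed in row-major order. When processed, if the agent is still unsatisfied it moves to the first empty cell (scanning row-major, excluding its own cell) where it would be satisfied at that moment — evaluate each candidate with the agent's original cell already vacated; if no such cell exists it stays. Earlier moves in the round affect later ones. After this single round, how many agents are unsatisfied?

Initially unsatisfied (in order): (1,1), (2,1), (2,3), (5,1), (5,2).
  (1,1) → (1,3).
  (2,1): now satisfied by earlier moves; stays.
  (2,3) → (1,4).
  (5,1) → (2,4).
  (5,2): now satisfied by earlier moves; stays.
Resulting grid:
- - @ @ @
% % - @ -
- % - - %
@ - - - -
- % % % -
All satisfied now.

0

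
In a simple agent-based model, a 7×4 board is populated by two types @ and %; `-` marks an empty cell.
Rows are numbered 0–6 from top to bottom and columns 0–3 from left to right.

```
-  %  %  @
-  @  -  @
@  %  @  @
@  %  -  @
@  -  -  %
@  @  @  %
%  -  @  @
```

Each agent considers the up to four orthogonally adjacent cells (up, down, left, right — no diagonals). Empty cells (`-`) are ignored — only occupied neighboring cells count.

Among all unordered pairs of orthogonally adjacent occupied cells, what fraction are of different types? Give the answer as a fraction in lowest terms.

5/12

Scan each occupied cell's neighbors to the right and below so each pair is counted once.
From row 0: 2 unlike of 4 pairs (running 2/4).
From row 1: 1 unlike of 2 pairs (running 3/6).
From row 2: 2 unlike of 6 pairs (running 5/12).
From row 3: 2 unlike of 3 pairs (running 7/15).
From row 4: 0 unlike of 2 pairs (running 7/17).
From row 5: 3 unlike of 6 pairs (running 10/23).
From row 6: 0 unlike of 1 pairs (running 10/24).
Total adjacent occupied pairs: 24; unlike-type pairs: 10.
10/24 reduces to 5/12.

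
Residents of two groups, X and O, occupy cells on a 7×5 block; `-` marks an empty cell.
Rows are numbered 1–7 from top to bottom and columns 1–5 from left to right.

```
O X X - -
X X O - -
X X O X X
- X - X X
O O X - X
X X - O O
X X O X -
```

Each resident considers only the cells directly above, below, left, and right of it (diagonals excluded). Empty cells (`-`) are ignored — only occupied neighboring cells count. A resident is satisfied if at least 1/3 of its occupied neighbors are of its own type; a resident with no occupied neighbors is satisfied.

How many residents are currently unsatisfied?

Row 1: (1,1)O 0/2 not · (1,2)X 2/3 satisfied · (1,3)X 1/2 satisfied
Row 2: (2,1)X 2/3 satisfied · (2,2)X 3/4 satisfied · (2,3)O 1/3 satisfied
Row 3: (3,1)X 2/2 satisfied · (3,2)X 3/4 satisfied · (3,3)O 1/3 satisfied · (3,4)X 2/3 satisfied · (3,5)X 2/2 satisfied
Row 4: (4,2)X 1/2 satisfied · (4,4)X 2/2 satisfied · (4,5)X 3/3 satisfied
Row 5: (5,1)O 1/2 satisfied · (5,2)O 1/4 not · (5,3)X 0/1 not · (5,5)X 1/2 satisfied
Row 6: (6,1)X 2/3 satisfied · (6,2)X 2/3 satisfied · (6,4)O 1/2 satisfied · (6,5)O 1/2 satisfied
Row 7: (7,1)X 2/2 satisfied · (7,2)X 2/3 satisfied · (7,3)O 0/2 not · (7,4)X 0/2 not
Unsatisfied: (1,1), (5,2), (5,3), (7,3), (7,4) — 5 in total.

5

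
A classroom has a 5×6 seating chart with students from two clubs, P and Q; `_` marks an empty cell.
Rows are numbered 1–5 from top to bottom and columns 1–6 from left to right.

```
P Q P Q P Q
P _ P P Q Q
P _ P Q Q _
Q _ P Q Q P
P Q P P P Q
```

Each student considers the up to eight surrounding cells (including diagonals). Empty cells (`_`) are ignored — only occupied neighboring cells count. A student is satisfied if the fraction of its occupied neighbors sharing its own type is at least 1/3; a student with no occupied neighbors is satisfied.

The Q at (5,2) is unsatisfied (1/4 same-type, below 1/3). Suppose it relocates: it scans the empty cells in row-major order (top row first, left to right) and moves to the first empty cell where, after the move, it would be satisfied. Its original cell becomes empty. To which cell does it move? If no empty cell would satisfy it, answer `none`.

Vacating (5,2). Empty cells in order:
  (2,2): 1/7 same-type → still unsatisfied.
  (3,2): 1/6 same-type → still unsatisfied.
  (3,6): 4/5 same-type → satisfied — stop here.

(3,6)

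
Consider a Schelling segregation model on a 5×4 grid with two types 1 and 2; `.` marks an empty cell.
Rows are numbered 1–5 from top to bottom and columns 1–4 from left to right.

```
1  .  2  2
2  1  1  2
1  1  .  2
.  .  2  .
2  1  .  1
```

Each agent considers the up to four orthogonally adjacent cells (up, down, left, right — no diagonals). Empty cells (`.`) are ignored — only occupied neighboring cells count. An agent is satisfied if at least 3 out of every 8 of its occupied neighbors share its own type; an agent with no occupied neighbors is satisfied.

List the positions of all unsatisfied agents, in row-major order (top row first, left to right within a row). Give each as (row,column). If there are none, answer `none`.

Row 1: (1,1)1 0/1 ✗ · (1,3)2 1/2 ✓ · (1,4)2 2/2 ✓
Row 2: (2,1)2 0/3 ✗ · (2,2)1 2/3 ✓ · (2,3)1 1/3 ✗ · (2,4)2 2/3 ✓
Row 3: (3,1)1 1/2 ✓ · (3,2)1 2/2 ✓ · (3,4)2 1/1 ✓
Row 4: (4,3)2 0/0 ✓
Row 5: (5,1)2 0/1 ✗ · (5,2)1 0/1 ✗ · (5,4)1 0/0 ✓

(1,1), (2,1), (2,3), (5,1), (5,2)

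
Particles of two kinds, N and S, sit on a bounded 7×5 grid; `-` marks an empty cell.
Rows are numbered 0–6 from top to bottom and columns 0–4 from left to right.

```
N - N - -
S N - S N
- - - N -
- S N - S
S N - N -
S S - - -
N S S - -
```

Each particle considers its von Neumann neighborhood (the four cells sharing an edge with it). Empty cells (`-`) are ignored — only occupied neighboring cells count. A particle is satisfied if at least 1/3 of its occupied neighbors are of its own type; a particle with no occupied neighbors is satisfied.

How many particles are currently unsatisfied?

Row 0: (0,0)N 0/1 not · (0,2)N 0/0 satisfied
Row 1: (1,0)S 0/2 not · (1,1)N 0/1 not · (1,3)S 0/2 not · (1,4)N 0/1 not
Row 2: (2,3)N 0/1 not
Row 3: (3,1)S 0/2 not · (3,2)N 0/1 not · (3,4)S 0/0 satisfied
Row 4: (4,0)S 1/2 satisfied · (4,1)N 0/3 not · (4,3)N 0/0 satisfied
Row 5: (5,0)S 2/3 satisfied · (5,1)S 2/3 satisfied
Row 6: (6,0)N 0/2 not · (6,1)S 2/3 satisfied · (6,2)S 1/1 satisfied
Unsatisfied: (0,0), (1,0), (1,1), (1,3), (1,4), (2,3), (3,1), (3,2), (4,1), (6,0) — 10 in total.

10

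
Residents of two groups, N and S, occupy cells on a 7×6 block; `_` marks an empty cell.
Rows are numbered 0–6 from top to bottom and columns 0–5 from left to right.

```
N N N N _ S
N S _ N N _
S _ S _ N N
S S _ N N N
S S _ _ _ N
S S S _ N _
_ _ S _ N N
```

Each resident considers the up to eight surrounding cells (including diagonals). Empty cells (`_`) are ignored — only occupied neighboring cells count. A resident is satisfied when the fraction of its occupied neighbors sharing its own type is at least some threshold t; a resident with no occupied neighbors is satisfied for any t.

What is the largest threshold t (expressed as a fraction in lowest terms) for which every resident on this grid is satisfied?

(0,0)N 2/3
(0,1)N 3/4
(0,2)N 3/4
(0,3)N 3/3
(0,5)S 0/1
(1,0)N 2/4
(1,1)S 2/6
(1,3)N 4/5
(1,4)N 4/5
(2,0)S 3/4
(2,2)S 2/4
(2,4)N 6/6
(2,5)N 4/4
(3,0)S 4/4
(3,1)S 5/5
(3,3)N 2/3
(3,4)N 5/5
(3,5)N 4/4
(4,0)S 5/5
(4,1)S 6/6
(4,5)N 3/3
(5,0)S 3/3
(5,1)S 5/5
(5,2)S 3/3
(5,4)N 3/3
(6,2)S 2/2
(6,4)N 2/2
(6,5)N 2/2
The smallest same-type fraction is 0/1 at (0,5), which reduces to 0/1. Any threshold above that leaves this resident unsatisfied.

0/1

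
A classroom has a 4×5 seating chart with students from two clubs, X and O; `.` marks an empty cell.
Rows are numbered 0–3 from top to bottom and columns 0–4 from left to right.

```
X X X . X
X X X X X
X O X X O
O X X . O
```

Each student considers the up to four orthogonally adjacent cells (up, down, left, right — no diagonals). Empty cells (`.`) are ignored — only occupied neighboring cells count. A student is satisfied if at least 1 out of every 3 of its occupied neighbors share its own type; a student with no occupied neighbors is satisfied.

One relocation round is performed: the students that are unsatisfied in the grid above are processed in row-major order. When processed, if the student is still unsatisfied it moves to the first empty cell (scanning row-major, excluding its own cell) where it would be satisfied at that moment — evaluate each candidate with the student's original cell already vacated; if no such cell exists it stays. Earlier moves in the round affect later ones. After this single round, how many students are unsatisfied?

Initially unsatisfied (in order): (2,1), (3,0).
  (2,1) → (3,3).
  (3,0): no empty cell satisfies it; stays.
Resulting grid:
X X X . X
X X X X X
X . X X O
O X X O O
Unsatisfied now: (3,0).

1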